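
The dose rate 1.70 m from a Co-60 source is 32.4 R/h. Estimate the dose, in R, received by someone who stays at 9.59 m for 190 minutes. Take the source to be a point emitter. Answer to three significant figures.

3.22 R

Intensity scales as (d₁/d₂)², so rate at 9.59 m:
(1.70/9.59)² = 0.03142, so 32.4 × 0.03142 = 1.018 R/h.
Dose = rate × time = 1.018 R/h × 3.167 h = 3.224 R.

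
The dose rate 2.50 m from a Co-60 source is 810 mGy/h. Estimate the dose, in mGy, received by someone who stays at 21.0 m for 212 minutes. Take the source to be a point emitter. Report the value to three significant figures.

Since intensity falls as 1/r², rate at 21.0 m:
810 × (2.50/21.0)² = 810 × 0.01417 = 11.48 mGy/h.
Dose = rate × time = 11.48 mGy/h × 3.533 h = 40.56 mGy.

40.6 mGy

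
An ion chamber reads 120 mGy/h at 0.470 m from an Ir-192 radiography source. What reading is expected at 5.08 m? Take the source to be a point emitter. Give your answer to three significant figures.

1.03 mGy/h

By the inverse-square law, the rate at 5.08 m is
120 × (0.470/5.08)² = 120 × 0.008560 = 1.027 mGy/h.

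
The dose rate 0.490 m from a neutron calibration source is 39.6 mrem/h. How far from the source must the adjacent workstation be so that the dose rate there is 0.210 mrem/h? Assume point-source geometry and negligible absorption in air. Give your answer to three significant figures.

6.73 m

By the inverse-square law, d₂ = d₁·√(I₁/I₂).
I₁/I₂ = 39.6/0.210 = 188.6, so d₂ = 0.490 × √188.6 = 6.729 m.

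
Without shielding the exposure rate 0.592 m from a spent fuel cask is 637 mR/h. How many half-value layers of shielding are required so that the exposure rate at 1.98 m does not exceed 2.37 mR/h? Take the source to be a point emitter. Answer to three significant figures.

4.59 half-value layers

At 1.98 m, distance alone gives (0.592/1.98)² = 0.08939, so 637 × 0.08939 = 56.94 mR/h.
Further attenuation needed: 56.94/2.37 = 24.03.
n = log₂(24.03) = 4.587 half-value layers.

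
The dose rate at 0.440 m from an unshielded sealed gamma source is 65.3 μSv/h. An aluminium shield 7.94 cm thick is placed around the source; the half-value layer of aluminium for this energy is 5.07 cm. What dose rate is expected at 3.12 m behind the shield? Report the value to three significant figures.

0.439 μSv/h

Distance alone: (0.440/3.12)² = 0.01989, so 65.3 × 0.01989 = 1.299 μSv/h.
Shield: 7.94/5.07 = 1.566 half-value layers → attenuation 2^(−1.566) = 0.3377.
Combined: 1.299 × 0.3377 = 0.4387 μSv/h.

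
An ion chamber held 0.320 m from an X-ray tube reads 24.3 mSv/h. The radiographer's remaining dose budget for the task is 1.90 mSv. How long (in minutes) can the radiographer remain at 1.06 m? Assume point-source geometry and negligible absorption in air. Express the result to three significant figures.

Intensity scales as (d₁/d₂)², so rate at 1.06 m:
(0.320/1.06)² = 0.09114, so 24.3 × 0.09114 = 2.215 mSv/h.
Stay time = 1.90 mSv ÷ 2.215 mSv/h = 0.8578 h = 51.47 min.

51.5 min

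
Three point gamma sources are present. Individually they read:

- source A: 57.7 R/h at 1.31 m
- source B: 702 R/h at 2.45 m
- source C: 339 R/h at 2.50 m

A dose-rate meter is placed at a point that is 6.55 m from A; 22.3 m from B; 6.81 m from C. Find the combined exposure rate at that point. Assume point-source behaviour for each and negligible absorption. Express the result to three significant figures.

By superposition, sum each source's inverse-square contribution:
A: 57.7 × (1.31/6.55)² = 2.308 R/h
B: 702 × (2.45/22.3)² = 8.473 R/h
C: 339 × (2.50/6.81)² = 45.69 R/h
Total = 2.308 + 8.473 + 45.69 = 56.47 R/h.

56.5 R/h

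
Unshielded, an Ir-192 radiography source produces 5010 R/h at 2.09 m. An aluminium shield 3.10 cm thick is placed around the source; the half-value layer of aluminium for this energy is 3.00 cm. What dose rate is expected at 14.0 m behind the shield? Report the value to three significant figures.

54.6 R/h

Distance alone: 5010 × (2.09/14.0)² = 5010 × 0.02229 = 111.7 R/h.
Shield: 3.10/3.00 = 1.033 half-value layers → attenuation 2^(−1.033) = 0.4887.
Combined: 111.7 × 0.4887 = 54.59 R/h.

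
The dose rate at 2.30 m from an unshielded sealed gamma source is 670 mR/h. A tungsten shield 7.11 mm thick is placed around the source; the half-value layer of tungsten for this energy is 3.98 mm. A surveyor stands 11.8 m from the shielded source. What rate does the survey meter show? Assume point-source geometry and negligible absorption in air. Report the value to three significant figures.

7.38 mR/h

Distance alone: 670 × (2.30/11.8)² = 670 × 0.03799 = 25.45 mR/h.
Shield: 7.11/3.98 = 1.786 half-value layers → attenuation 2^(−1.786) = 0.2900.
Combined: 25.45 × 0.2900 = 7.380 mR/h.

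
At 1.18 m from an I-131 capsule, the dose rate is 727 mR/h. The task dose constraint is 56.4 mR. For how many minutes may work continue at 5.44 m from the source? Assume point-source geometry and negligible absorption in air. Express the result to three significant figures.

Using I₁d₁² = I₂d₂², rate at 5.44 m:
(1.18/5.44)² = 0.04705, so 727 × 0.04705 = 34.21 mR/h.
Stay time = 56.4 mR ÷ 34.21 mR/h = 1.649 h = 98.94 min.

98.9 min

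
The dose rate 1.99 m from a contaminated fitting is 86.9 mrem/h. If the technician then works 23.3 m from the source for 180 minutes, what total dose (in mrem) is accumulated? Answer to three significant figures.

Intensity scales as (d₁/d₂)², so rate at 23.3 m:
(1.99/23.3)² = 0.007294, so 86.9 × 0.007294 = 0.6338 mrem/h.
Dose = rate × time = 0.6338 mrem/h × 3.000 h = 1.901 mrem.

1.90 mrem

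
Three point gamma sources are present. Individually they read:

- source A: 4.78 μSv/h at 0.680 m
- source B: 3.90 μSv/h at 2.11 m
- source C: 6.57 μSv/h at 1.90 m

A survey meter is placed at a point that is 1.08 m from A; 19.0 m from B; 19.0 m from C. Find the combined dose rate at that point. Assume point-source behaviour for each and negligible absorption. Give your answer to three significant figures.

2.01 μSv/h

By superposition, sum each source's inverse-square contribution:
A: 4.78 × (0.680/1.08)² = 1.895 μSv/h
B: 3.90 × (2.11/19.0)² = 0.04810 μSv/h
C: 6.57 × (1.90/19.0)² = 0.06570 μSv/h
Total = 1.895 + 0.04810 + 0.06570 = 2.009 μSv/h.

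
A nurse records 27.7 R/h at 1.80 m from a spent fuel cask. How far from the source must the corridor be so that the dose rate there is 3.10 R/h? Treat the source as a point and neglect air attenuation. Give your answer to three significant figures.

By the inverse-square law, d₂ = d₁·√(I₁/I₂).
I₁/I₂ = 27.7/3.10 = 8.935, so d₂ = 1.80 × √8.935 = 5.380 m.

5.38 m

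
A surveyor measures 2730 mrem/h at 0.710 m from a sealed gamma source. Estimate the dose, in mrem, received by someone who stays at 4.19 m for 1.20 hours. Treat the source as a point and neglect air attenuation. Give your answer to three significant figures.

Applying the 1/r² law, rate at 4.19 m:
(0.710/4.19)² = 0.02871, so 2730 × 0.02871 = 78.38 mrem/h.
Dose = rate × time = 78.38 mrem/h × 1.200 h = 94.06 mrem.

94.1 mrem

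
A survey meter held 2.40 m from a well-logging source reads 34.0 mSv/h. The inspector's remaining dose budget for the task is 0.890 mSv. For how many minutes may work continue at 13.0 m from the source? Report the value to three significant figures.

By the inverse-square law, rate at 13.0 m:
34.0 × (2.40/13.0)² = 34.0 × 0.03408 = 1.159 mSv/h.
Stay time = 0.890 mSv ÷ 1.159 mSv/h = 0.7679 h = 46.07 min.

46.1 min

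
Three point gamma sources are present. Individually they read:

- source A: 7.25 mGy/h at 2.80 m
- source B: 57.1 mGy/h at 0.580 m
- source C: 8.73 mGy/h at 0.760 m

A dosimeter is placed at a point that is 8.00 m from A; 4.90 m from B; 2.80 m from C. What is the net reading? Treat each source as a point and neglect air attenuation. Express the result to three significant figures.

By superposition, sum each source's inverse-square contribution:
A: 7.25 × (2.80/8.00)² = 0.8881 mGy/h
B: 57.1 × (0.580/4.90)² = 0.8000 mGy/h
C: 8.73 × (0.760/2.80)² = 0.6432 mGy/h
Total = 0.8881 + 0.8000 + 0.6432 = 2.331 mGy/h.

2.33 mGy/h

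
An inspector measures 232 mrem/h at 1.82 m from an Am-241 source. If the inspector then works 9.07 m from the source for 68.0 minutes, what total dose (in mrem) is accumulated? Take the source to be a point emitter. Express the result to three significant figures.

10.6 mrem

Since intensity falls as 1/r², rate at 9.07 m:
(1.82/9.07)² = 0.04027, so 232 × 0.04027 = 9.343 mrem/h.
Dose = rate × time = 9.343 mrem/h × 1.133 h = 10.59 mrem.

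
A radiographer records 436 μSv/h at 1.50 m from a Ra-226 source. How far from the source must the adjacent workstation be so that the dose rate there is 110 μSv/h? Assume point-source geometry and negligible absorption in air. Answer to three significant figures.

By the inverse-square law, d₂ = d₁·√(I₁/I₂).
I₁/I₂ = 436/110 = 3.964, so d₂ = 1.50 × √3.964 = 2.986 m.

2.99 m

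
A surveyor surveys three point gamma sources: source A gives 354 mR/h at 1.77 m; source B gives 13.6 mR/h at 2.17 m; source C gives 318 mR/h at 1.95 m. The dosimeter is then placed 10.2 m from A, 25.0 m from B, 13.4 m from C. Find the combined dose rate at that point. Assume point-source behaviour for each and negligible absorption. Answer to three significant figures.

17.5 mR/h

By superposition, sum each source's inverse-square contribution:
A: 354 × (1.77/10.2)² = 10.66 mR/h
B: 13.6 × (2.17/25.0)² = 0.1025 mR/h
C: 318 × (1.95/13.4)² = 6.734 mR/h
Total = 10.66 + 0.1025 + 6.734 = 17.50 mR/h.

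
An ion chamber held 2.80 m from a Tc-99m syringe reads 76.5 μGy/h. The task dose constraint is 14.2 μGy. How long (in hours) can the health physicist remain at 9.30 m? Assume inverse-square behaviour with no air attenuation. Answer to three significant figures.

2.05 h

Applying the 1/r² law, rate at 9.30 m:
(2.80/9.30)² = 0.09065, so 76.5 × 0.09065 = 6.935 μGy/h.
Stay time = 14.2 μGy ÷ 6.935 μGy/h = 2.048 h.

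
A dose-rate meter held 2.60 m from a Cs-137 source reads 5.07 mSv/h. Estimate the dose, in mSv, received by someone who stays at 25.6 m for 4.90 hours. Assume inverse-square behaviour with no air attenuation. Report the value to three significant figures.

Intensity scales as (d₁/d₂)², so rate at 25.6 m:
5.07 × (2.60/25.6)² = 5.07 × 0.01031 = 0.05227 mSv/h.
Dose = rate × time = 0.05227 mSv/h × 4.900 h = 0.2561 mSv.

0.256 mSv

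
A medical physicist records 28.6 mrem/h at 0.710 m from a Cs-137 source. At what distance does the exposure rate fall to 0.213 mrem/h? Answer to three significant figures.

Since intensity falls as 1/r², d₂ = d₁·√(I₁/I₂).
I₁/I₂ = 28.6/0.213 = 134.3, so d₂ = 0.710 × √134.3 = 8.228 m.

8.23 m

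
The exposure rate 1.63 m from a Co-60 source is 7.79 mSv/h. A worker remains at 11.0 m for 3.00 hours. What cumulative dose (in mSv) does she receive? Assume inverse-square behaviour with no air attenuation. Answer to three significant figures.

Intensity scales as (d₁/d₂)², so rate at 11.0 m:
7.79 × (1.63/11.0)² = 7.79 × 0.02196 = 0.1711 mSv/h.
Dose = rate × time = 0.1711 mSv/h × 3.000 h = 0.5133 mSv.

0.513 mSv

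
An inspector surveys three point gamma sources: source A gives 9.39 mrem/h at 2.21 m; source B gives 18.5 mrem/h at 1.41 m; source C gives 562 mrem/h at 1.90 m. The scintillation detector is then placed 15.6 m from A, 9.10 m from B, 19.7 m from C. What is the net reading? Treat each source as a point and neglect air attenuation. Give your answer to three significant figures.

By superposition, sum each source's inverse-square contribution:
A: 9.39 × (2.21/15.6)² = 0.1885 mrem/h
B: 18.5 × (1.41/9.10)² = 0.4441 mrem/h
C: 562 × (1.90/19.7)² = 5.228 mrem/h
Total = 0.1885 + 0.4441 + 5.228 = 5.861 mrem/h.

5.86 mrem/h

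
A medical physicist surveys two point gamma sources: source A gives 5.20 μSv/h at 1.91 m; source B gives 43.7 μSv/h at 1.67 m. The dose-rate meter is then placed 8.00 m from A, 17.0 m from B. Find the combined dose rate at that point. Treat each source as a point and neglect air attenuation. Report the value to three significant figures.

By superposition, sum each source's inverse-square contribution:
A: 5.20 × (1.91/8.00)² = 0.2964 μSv/h
B: 43.7 × (1.67/17.0)² = 0.4217 μSv/h
Total = 0.2964 + 0.4217 = 0.7181 μSv/h.

0.718 μSv/h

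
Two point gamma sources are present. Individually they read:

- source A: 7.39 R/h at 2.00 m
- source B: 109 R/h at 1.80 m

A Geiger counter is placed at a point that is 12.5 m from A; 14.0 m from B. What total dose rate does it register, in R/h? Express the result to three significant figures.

Each source contributes Iᵢ·(dᵢ/rᵢ)²; contributions add.
A: 7.39 × (2.00/12.5)² = 0.1892 R/h
B: 109 × (1.80/14.0)² = 1.802 R/h
Total = 0.1892 + 1.802 = 1.991 R/h.

1.99 R/h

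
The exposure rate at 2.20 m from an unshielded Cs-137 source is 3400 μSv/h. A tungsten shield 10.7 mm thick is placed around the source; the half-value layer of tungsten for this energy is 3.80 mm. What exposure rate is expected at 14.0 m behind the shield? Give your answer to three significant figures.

Distance alone: (2.20/14.0)² = 0.02469, so 3400 × 0.02469 = 83.95 μSv/h.
Shield: 10.7/3.80 = 2.816 half-value layers → attenuation 2^(−2.816) = 0.1420.
Combined: 83.95 × 0.1420 = 11.92 μSv/h.

11.9 μSv/h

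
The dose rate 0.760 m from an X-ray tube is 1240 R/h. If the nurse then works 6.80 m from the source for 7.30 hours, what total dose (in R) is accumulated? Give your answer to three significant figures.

113 R

Since intensity falls as 1/r², rate at 6.80 m:
(0.760/6.80)² = 0.01249, so 1240 × 0.01249 = 15.49 R/h.
Dose = rate × time = 15.49 R/h × 7.300 h = 113.1 R.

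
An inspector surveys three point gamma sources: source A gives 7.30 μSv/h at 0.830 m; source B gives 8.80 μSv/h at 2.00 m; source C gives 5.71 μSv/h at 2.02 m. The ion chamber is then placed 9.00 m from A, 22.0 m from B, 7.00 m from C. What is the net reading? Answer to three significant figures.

Each source contributes Iᵢ·(dᵢ/rᵢ)²; contributions add.
A: 7.30 × (0.830/9.00)² = 0.06209 μSv/h
B: 8.80 × (2.00/22.0)² = 0.07273 μSv/h
C: 5.71 × (2.02/7.00)² = 0.4755 μSv/h
Total = 0.06209 + 0.07273 + 0.4755 = 0.6103 μSv/h.

0.610 μSv/h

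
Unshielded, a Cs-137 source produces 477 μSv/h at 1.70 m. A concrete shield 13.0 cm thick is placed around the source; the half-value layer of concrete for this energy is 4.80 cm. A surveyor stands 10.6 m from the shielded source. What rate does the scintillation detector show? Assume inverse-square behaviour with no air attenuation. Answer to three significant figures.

Distance alone: 477 × (1.70/10.6)² = 477 × 0.02572 = 12.27 μSv/h.
Shield: 13.0/4.80 = 2.708 half-value layers → attenuation 2^(−2.708) = 0.1530.
Combined: 12.27 × 0.1530 = 1.877 μSv/h.

1.88 μSv/h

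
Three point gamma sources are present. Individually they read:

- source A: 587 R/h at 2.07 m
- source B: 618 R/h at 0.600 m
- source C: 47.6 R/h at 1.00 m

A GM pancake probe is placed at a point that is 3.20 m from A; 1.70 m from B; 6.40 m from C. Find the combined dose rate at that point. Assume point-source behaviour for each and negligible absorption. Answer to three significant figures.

324 R/h

By superposition, sum each source's inverse-square contribution:
A: 587 × (2.07/3.20)² = 245.6 R/h
B: 618 × (0.600/1.70)² = 76.98 R/h
C: 47.6 × (1.00/6.40)² = 1.162 R/h
Total = 245.6 + 76.98 + 1.162 = 323.7 R/h.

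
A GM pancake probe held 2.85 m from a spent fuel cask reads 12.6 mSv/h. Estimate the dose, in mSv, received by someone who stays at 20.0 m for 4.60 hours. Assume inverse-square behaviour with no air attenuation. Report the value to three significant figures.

Using I₁d₁² = I₂d₂², rate at 20.0 m:
12.6 × (2.85/20.0)² = 12.6 × 0.02031 = 0.2559 mSv/h.
Dose = rate × time = 0.2559 mSv/h × 4.600 h = 1.177 mSv.

1.18 mSv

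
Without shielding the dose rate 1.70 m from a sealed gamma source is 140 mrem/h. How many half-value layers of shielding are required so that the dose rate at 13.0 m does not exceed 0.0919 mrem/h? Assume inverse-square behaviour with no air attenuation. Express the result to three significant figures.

At 13.0 m, distance alone gives 140 × (1.70/13.0)² = 140 × 0.01710 = 2.394 mrem/h.
Further attenuation needed: 2.394/0.0919 = 26.05.
n = log₂(26.05) = 4.703 half-value layers.

4.70 half-value layers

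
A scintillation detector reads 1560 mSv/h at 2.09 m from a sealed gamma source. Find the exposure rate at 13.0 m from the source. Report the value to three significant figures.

Intensity scales as (d₁/d₂)², so the rate at 13.0 m is
(2.09/13.0)² = 0.02585, so 1560 × 0.02585 = 40.33 mSv/h.

40.3 mSv/h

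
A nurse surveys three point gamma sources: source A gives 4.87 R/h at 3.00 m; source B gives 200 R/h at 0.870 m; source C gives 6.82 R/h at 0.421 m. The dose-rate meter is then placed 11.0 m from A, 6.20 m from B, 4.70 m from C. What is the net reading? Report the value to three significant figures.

By superposition, sum each source's inverse-square contribution:
A: 4.87 × (3.00/11.0)² = 0.3622 R/h
B: 200 × (0.870/6.20)² = 3.938 R/h
C: 6.82 × (0.421/4.70)² = 0.05472 R/h
Total = 0.3622 + 3.938 + 0.05472 = 4.355 R/h.

4.36 R/h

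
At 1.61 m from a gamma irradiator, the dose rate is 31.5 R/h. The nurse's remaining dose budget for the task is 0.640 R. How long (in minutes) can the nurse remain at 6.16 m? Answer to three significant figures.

Applying the 1/r² law, rate at 6.16 m:
31.5 × (1.61/6.16)² = 31.5 × 0.06831 = 2.152 R/h.
Stay time = 0.640 R ÷ 2.152 R/h = 0.2974 h = 17.84 min.

17.8 min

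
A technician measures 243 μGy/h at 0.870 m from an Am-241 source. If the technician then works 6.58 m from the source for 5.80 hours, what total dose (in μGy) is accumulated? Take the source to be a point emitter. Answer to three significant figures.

24.6 μGy

Intensity scales as (d₁/d₂)², so rate at 6.58 m:
243 × (0.870/6.58)² = 243 × 0.01748 = 4.248 μGy/h.
Dose = rate × time = 4.248 μGy/h × 5.800 h = 24.64 μGy.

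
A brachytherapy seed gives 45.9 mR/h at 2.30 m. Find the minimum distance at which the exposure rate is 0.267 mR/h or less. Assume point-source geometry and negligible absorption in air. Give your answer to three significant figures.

30.2 m

By the inverse-square law, d₂ = d₁·√(I₁/I₂).
I₁/I₂ = 45.9/0.267 = 171.9, so d₂ = 2.30 × √171.9 = 30.16 m.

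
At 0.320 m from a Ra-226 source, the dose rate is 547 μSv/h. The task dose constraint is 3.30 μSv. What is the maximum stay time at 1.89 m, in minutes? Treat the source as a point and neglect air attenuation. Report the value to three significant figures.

Applying the 1/r² law, rate at 1.89 m:
547 × (0.320/1.89)² = 547 × 0.02867 = 15.68 μSv/h.
Stay time = 3.30 μSv ÷ 15.68 μSv/h = 0.2105 h = 12.63 min.

12.6 min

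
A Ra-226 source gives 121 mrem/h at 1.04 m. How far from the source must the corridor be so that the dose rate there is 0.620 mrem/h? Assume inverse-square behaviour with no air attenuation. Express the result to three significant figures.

14.5 m

Using I₁d₁² = I₂d₂², d₂ = d₁·√(I₁/I₂).
I₁/I₂ = 121/0.620 = 195.2, so d₂ = 1.04 × √195.2 = 14.53 m.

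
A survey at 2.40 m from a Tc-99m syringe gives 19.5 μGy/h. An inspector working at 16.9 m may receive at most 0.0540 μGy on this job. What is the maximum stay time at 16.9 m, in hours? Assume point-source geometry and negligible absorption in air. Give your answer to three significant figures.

By the inverse-square law, rate at 16.9 m:
(2.40/16.9)² = 0.02017, so 19.5 × 0.02017 = 0.3933 μGy/h.
Stay time = 0.0540 μGy ÷ 0.3933 μGy/h = 0.1373 h.

0.137 h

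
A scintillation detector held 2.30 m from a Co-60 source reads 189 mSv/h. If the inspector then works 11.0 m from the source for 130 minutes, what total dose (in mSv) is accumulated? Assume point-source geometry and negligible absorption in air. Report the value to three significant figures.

Using I₁d₁² = I₂d₂², rate at 11.0 m:
(2.30/11.0)² = 0.04372, so 189 × 0.04372 = 8.263 mSv/h.
Dose = rate × time = 8.263 mSv/h × 2.167 h = 17.91 mSv.

17.9 mSv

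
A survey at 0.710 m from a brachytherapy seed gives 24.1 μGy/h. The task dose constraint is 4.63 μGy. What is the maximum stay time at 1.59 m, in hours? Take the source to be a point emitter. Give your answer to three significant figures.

Intensity scales as (d₁/d₂)², so rate at 1.59 m:
24.1 × (0.710/1.59)² = 24.1 × 0.1994 = 4.806 μGy/h.
Stay time = 4.63 μGy ÷ 4.806 μGy/h = 0.9634 h.

0.963 h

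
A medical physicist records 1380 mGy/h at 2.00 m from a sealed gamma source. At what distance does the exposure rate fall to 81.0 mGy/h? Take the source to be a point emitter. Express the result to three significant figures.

8.26 m

Applying the 1/r² law, d₂ = d₁·√(I₁/I₂).
I₁/I₂ = 1380/81.0 = 17.04, so d₂ = 2.00 × √17.04 = 8.256 m.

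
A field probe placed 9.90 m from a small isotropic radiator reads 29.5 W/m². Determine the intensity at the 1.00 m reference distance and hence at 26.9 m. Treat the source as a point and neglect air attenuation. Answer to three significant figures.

By the inverse-square law,
At 1.00 m: 29.5 × (9.90/1.00)² = 29.5 × 98.01 = 2891 W/m²
At 26.9 m: 2891 × (1.00/26.9)² = 2891 × 0.001382 = 3.995 W/m².

2890 W/m²; 4.00 W/m²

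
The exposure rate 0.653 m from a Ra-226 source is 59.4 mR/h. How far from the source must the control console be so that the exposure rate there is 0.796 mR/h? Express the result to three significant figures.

Intensity scales as (d₁/d₂)², so d₂ = d₁·√(I₁/I₂).
I₁/I₂ = 59.4/0.796 = 74.62, so d₂ = 0.653 × √74.62 = 5.641 m.

5.64 m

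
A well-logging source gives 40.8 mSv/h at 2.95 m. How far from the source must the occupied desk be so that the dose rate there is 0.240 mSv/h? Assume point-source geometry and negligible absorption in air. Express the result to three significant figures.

Applying the 1/r² law, d₂ = d₁·√(I₁/I₂).
I₁/I₂ = 40.8/0.240 = 170.0, so d₂ = 2.95 × √170.0 = 38.46 m.

38.5 m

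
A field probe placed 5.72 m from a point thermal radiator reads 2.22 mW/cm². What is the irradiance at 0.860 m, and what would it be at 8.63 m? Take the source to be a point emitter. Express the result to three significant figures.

Using I₁d₁² = I₂d₂²,
At 0.860 m: (5.72/0.860)² = 44.24, so 2.22 × 44.24 = 98.21 mW/cm²
At 8.63 m: (0.860/8.63)² = 0.009931, so 98.21 × 0.009931 = 0.9753 mW/cm².

98.2 mW/cm²; 0.975 mW/cm²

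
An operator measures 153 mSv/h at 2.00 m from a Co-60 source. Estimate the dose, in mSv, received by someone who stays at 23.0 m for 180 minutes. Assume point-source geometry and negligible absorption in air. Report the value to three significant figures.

By the inverse-square law, rate at 23.0 m:
(2.00/23.0)² = 0.007561, so 153 × 0.007561 = 1.157 mSv/h.
Dose = rate × time = 1.157 mSv/h × 3.000 h = 3.471 mSv.

3.47 mSv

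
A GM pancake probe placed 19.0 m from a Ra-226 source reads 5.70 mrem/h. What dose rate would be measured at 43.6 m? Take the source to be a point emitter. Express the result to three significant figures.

1.08 mrem/h

Since intensity falls as 1/r², scaling from 19.0 m to 43.6 m:
5.70 × (19.0/43.6)² = 5.70 × 0.1899 = 1.082 mrem/h.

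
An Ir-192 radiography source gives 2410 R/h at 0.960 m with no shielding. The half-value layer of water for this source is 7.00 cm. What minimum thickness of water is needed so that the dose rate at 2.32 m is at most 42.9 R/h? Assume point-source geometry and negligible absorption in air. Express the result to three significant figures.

22.9 cm

At 2.32 m, distance alone gives (0.960/2.32)² = 0.1712, so 2410 × 0.1712 = 412.6 R/h.
Further attenuation needed: 412.6/42.9 = 9.618.
n = log₂(9.618) = 3.266 half-value layers.
Thickness = 3.266 × 7.00 cm = 22.86 cm.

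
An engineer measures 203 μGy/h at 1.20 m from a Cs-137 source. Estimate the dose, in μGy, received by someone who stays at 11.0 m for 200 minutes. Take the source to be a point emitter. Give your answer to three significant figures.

8.05 μGy

Intensity scales as (d₁/d₂)², so rate at 11.0 m:
203 × (1.20/11.0)² = 203 × 0.01190 = 2.416 μGy/h.
Dose = rate × time = 2.416 μGy/h × 3.333 h = 8.053 μGy.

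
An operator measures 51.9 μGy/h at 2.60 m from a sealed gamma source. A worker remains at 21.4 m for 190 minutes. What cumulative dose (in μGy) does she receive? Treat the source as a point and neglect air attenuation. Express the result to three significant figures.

Intensity scales as (d₁/d₂)², so rate at 21.4 m:
51.9 × (2.60/21.4)² = 51.9 × 0.01476 = 0.7660 μGy/h.
Dose = rate × time = 0.7660 μGy/h × 3.167 h = 2.426 μGy.

2.43 μGy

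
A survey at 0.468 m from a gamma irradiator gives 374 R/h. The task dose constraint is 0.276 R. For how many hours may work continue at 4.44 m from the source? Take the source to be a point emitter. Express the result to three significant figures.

Intensity scales as (d₁/d₂)², so rate at 4.44 m:
(0.468/4.44)² = 0.01111, so 374 × 0.01111 = 4.155 R/h.
Stay time = 0.276 R ÷ 4.155 R/h = 0.06643 h.

0.0664 h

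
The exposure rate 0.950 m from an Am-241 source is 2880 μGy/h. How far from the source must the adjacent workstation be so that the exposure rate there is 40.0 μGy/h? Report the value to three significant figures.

8.06 m

Using I₁d₁² = I₂d₂², d₂ = d₁·√(I₁/I₂).
I₁/I₂ = 2880/40.0 = 72.00, so d₂ = 0.950 × √72.00 = 8.061 m.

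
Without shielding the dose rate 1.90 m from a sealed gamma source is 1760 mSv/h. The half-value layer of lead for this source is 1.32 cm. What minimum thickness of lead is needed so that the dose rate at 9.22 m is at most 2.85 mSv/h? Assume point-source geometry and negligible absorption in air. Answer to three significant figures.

At 9.22 m, distance alone gives 1760 × (1.90/9.22)² = 1760 × 0.04247 = 74.75 mSv/h.
Further attenuation needed: 74.75/2.85 = 26.23.
n = log₂(26.23) = 4.713 half-value layers.
Thickness = 4.713 × 1.32 cm = 6.221 cm.

6.22 cm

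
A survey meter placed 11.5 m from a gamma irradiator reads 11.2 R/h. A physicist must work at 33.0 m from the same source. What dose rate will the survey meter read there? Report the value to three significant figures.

1.36 R/h

Intensity scales as (d₁/d₂)², so scaling from 11.5 m to 33.0 m:
11.2 × (11.5/33.0)² = 11.2 × 0.1214 = 1.360 R/h.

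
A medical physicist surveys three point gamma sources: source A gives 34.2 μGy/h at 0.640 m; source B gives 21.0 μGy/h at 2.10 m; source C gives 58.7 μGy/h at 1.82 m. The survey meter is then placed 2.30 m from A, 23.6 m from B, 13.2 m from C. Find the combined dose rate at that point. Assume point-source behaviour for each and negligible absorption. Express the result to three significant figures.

By superposition, sum each source's inverse-square contribution:
A: 34.2 × (0.640/2.30)² = 2.648 μGy/h
B: 21.0 × (2.10/23.6)² = 0.1663 μGy/h
C: 58.7 × (1.82/13.2)² = 1.116 μGy/h
Total = 2.648 + 0.1663 + 1.116 = 3.930 μGy/h.

3.93 μGy/h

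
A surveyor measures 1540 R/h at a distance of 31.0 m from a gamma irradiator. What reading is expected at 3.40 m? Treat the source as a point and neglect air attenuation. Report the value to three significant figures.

128000 R/h

Since intensity falls as 1/r², the rate at 3.40 m is
1540 × (31.0/3.40)² = 1540 × 83.13 = 128000 R/h.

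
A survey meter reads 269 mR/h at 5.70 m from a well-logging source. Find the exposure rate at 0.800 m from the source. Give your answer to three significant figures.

Since intensity falls as 1/r², the rate at 0.800 m is
269 × (5.70/0.800)² = 269 × 50.77 = 13660 mR/h.

13700 mR/h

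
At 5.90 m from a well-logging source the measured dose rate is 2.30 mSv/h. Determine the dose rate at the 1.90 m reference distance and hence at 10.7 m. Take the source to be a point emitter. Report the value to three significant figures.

By the inverse-square law,
At 1.90 m: (5.90/1.90)² = 9.643, so 2.30 × 9.643 = 22.18 mSv/h
At 10.7 m: (1.90/10.7)² = 0.03153, so 22.18 × 0.03153 = 0.6993 mSv/h.

22.2 mSv/h; 0.699 mSv/h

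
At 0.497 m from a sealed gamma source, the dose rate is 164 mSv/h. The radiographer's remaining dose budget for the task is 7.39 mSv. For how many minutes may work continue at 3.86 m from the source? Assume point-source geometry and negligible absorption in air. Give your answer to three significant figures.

Applying the 1/r² law, rate at 3.86 m:
(0.497/3.86)² = 0.01658, so 164 × 0.01658 = 2.719 mSv/h.
Stay time = 7.39 mSv ÷ 2.719 mSv/h = 2.718 h = 163.1 min.

163 min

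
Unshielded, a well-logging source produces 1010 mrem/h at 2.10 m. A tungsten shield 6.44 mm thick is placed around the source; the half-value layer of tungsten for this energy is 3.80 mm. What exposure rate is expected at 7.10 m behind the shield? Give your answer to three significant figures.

27.3 mrem/h

Distance alone: (2.10/7.10)² = 0.08748, so 1010 × 0.08748 = 88.35 mrem/h.
Shield: 6.44/3.80 = 1.695 half-value layers → attenuation 2^(−1.695) = 0.3089.
Combined: 88.35 × 0.3089 = 27.29 mrem/h.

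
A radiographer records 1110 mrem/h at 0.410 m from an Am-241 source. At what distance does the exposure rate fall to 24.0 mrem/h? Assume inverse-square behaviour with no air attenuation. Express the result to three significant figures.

Intensity scales as (d₁/d₂)², so d₂ = d₁·√(I₁/I₂).
I₁/I₂ = 1110/24.0 = 46.25, so d₂ = 0.410 × √46.25 = 2.788 m.

2.79 m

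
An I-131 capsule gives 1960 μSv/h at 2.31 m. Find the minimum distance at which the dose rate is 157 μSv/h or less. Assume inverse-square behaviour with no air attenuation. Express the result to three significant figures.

Using I₁d₁² = I₂d₂², d₂ = d₁·√(I₁/I₂).
I₁/I₂ = 1960/157 = 12.48, so d₂ = 2.31 × √12.48 = 8.161 m.

8.16 m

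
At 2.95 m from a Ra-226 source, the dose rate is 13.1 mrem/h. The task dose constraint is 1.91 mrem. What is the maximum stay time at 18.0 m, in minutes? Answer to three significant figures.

Using I₁d₁² = I₂d₂², rate at 18.0 m:
13.1 × (2.95/18.0)² = 13.1 × 0.02686 = 0.3519 mrem/h.
Stay time = 1.91 mrem ÷ 0.3519 mrem/h = 5.428 h = 325.7 min.

326 min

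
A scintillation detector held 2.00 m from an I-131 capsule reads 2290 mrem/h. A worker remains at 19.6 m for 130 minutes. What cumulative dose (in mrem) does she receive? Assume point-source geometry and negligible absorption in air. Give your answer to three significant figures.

51.7 mrem

Applying the 1/r² law, rate at 19.6 m:
(2.00/19.6)² = 0.01041, so 2290 × 0.01041 = 23.84 mrem/h.
Dose = rate × time = 23.84 mrem/h × 2.167 h = 51.66 mrem.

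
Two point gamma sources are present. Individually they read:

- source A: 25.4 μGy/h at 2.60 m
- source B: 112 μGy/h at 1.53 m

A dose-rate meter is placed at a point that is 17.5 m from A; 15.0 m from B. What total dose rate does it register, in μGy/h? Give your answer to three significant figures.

1.73 μGy/h

Each source contributes Iᵢ·(dᵢ/rᵢ)²; contributions add.
A: 25.4 × (2.60/17.5)² = 0.5607 μGy/h
B: 112 × (1.53/15.0)² = 1.165 μGy/h
Total = 0.5607 + 1.165 = 1.726 μGy/h.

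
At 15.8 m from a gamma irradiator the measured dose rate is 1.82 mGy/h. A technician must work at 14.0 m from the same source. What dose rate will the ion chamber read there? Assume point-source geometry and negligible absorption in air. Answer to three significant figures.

2.32 mGy/h

By the inverse-square law, scaling from 15.8 m to 14.0 m:
1.82 × (15.8/14.0)² = 1.82 × 1.274 = 2.319 mGy/h.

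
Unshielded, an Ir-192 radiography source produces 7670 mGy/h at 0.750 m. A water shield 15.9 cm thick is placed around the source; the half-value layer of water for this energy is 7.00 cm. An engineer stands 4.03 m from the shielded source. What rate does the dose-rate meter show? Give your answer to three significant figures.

Distance alone: (0.750/4.03)² = 0.03463, so 7670 × 0.03463 = 265.6 mGy/h.
Shield: 15.9/7.00 = 2.271 half-value layers → attenuation 2^(−2.271) = 0.2072.
Combined: 265.6 × 0.2072 = 55.03 mGy/h.

55.0 mGy/h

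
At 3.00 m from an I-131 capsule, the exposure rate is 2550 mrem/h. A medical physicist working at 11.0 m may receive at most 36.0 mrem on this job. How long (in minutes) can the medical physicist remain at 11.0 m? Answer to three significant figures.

11.4 min

Since intensity falls as 1/r², rate at 11.0 m:
(3.00/11.0)² = 0.07438, so 2550 × 0.07438 = 189.7 mrem/h.
Stay time = 36.0 mrem ÷ 189.7 mrem/h = 0.1898 h = 11.39 min.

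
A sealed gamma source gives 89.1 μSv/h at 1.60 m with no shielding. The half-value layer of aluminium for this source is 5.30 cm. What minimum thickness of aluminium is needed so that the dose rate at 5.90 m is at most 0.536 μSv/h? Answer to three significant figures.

At 5.90 m, distance alone gives 89.1 × (1.60/5.90)² = 89.1 × 0.07354 = 6.552 μSv/h.
Further attenuation needed: 6.552/0.536 = 12.22.
n = log₂(12.22) = 3.611 half-value layers.
Thickness = 3.611 × 5.30 cm = 19.14 cm.

19.1 cm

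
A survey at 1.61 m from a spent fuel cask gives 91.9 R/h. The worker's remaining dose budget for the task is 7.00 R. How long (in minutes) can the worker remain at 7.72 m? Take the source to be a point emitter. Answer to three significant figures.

By the inverse-square law, rate at 7.72 m:
91.9 × (1.61/7.72)² = 91.9 × 0.04349 = 3.997 R/h.
Stay time = 7.00 R ÷ 3.997 R/h = 1.751 h = 105.1 min.

105 min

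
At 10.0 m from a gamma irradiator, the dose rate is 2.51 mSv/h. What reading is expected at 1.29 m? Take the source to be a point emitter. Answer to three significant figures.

Applying the 1/r² law, the rate at 1.29 m is
(10.0/1.29)² = 60.09, so 2.51 × 60.09 = 150.8 mSv/h.

151 mSv/h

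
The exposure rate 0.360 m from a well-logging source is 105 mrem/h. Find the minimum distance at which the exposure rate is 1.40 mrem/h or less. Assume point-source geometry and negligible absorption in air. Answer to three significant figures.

3.12 m

Since intensity falls as 1/r², d₂ = d₁·√(I₁/I₂).
I₁/I₂ = 105/1.40 = 75.00, so d₂ = 0.360 × √75.00 = 3.118 m.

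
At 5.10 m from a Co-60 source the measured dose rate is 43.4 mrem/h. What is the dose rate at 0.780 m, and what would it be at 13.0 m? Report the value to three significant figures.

1860 mrem/h; 6.68 mrem/h

Intensity scales as (d₁/d₂)², so
At 0.780 m: (5.10/0.780)² = 42.75, so 43.4 × 42.75 = 1855 mrem/h
At 13.0 m: 1855 × (0.780/13.0)² = 1855 × 0.003600 = 6.678 mrem/h.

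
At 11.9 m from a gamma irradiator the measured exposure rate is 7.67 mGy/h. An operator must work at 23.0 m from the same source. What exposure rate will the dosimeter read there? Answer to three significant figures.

Using I₁d₁² = I₂d₂², scaling from 11.9 m to 23.0 m:
(11.9/23.0)² = 0.2677, so 7.67 × 0.2677 = 2.053 mGy/h.

2.05 mGy/h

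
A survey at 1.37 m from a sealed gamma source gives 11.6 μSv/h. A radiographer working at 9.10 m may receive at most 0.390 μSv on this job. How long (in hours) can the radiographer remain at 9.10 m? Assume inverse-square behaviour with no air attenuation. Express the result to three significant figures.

1.48 h

Intensity scales as (d₁/d₂)², so rate at 9.10 m:
(1.37/9.10)² = 0.02267, so 11.6 × 0.02267 = 0.2630 μSv/h.
Stay time = 0.390 μSv ÷ 0.2630 μSv/h = 1.483 h.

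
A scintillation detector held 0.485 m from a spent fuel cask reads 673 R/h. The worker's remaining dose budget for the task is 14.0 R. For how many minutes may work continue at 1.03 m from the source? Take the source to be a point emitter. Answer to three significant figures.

5.63 min

Applying the 1/r² law, rate at 1.03 m:
673 × (0.485/1.03)² = 673 × 0.2217 = 149.2 R/h.
Stay time = 14.0 R ÷ 149.2 R/h = 0.09383 h = 5.630 min.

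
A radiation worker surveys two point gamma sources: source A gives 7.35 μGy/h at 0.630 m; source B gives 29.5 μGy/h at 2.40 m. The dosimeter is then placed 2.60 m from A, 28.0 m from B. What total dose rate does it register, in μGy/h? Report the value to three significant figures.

By superposition, sum each source's inverse-square contribution:
A: 7.35 × (0.630/2.60)² = 0.4315 μGy/h
B: 29.5 × (2.40/28.0)² = 0.2167 μGy/h
Total = 0.4315 + 0.2167 = 0.6482 μGy/h.

0.648 μGy/h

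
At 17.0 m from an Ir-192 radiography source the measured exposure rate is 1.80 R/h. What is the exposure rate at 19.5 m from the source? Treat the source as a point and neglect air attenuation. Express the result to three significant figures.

Intensity scales as (d₁/d₂)², so scaling from 17.0 m to 19.5 m:
1.80 × (17.0/19.5)² = 1.80 × 0.7600 = 1.368 R/h.

1.37 R/h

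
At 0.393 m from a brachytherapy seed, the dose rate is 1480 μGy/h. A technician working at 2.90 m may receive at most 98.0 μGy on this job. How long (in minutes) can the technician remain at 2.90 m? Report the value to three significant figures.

Intensity scales as (d₁/d₂)², so rate at 2.90 m:
(0.393/2.90)² = 0.01836, so 1480 × 0.01836 = 27.17 μGy/h.
Stay time = 98.0 μGy ÷ 27.17 μGy/h = 3.607 h = 216.4 min.

216 min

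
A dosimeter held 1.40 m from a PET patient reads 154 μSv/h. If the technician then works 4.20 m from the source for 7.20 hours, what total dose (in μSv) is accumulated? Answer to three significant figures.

Intensity scales as (d₁/d₂)², so rate at 4.20 m:
154 × (1.40/4.20)² = 154 × 0.1111 = 17.11 μSv/h.
Dose = rate × time = 17.11 μSv/h × 7.200 h = 123.2 μSv.

123 μSv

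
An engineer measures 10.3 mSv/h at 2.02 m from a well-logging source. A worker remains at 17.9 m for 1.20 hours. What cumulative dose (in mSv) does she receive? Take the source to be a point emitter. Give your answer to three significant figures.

Since intensity falls as 1/r², rate at 17.9 m:
(2.02/17.9)² = 0.01273, so 10.3 × 0.01273 = 0.1311 mSv/h.
Dose = rate × time = 0.1311 mSv/h × 1.200 h = 0.1573 mSv.

0.157 mSv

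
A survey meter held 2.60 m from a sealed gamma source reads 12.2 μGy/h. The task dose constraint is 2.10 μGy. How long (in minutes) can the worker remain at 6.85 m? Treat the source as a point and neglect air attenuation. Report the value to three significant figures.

Applying the 1/r² law, rate at 6.85 m:
12.2 × (2.60/6.85)² = 12.2 × 0.1441 = 1.758 μGy/h.
Stay time = 2.10 μGy ÷ 1.758 μGy/h = 1.195 h = 71.70 min.

71.7 min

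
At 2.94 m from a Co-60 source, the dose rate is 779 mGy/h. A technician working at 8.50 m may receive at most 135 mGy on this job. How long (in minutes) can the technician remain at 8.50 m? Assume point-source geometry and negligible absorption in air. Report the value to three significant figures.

By the inverse-square law, rate at 8.50 m:
779 × (2.94/8.50)² = 779 × 0.1196 = 93.17 mGy/h.
Stay time = 135 mGy ÷ 93.17 mGy/h = 1.449 h = 86.94 min.

86.9 min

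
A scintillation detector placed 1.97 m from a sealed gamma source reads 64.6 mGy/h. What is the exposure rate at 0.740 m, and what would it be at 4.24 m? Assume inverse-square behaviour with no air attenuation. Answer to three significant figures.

Intensity scales as (d₁/d₂)², so
At 0.740 m: (1.97/0.740)² = 7.087, so 64.6 × 7.087 = 457.8 mGy/h
At 4.24 m: (0.740/4.24)² = 0.03046, so 457.8 × 0.03046 = 13.94 mGy/h.

458 mGy/h; 13.9 mGy/h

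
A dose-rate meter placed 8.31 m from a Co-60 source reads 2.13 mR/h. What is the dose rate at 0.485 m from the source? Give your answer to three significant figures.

625 mR/h

Applying the 1/r² law, scaling from 8.31 m to 0.485 m:
2.13 × (8.31/0.485)² = 2.13 × 293.6 = 625.4 mR/h.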